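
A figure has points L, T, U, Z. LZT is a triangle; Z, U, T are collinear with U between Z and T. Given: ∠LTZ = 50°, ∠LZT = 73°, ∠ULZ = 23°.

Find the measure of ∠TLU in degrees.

∠TLU = 34°

1. ∠LTU = 50°  [U on ray TZ]
2. ∠LZU = 73°  [U on ray ZT]
3. ∠LUZ = 84°  [△LZU]
4. ∠LUT = 96°  [linear pair at U on ZT]
5. ∠TLU = 34°  [△LUT]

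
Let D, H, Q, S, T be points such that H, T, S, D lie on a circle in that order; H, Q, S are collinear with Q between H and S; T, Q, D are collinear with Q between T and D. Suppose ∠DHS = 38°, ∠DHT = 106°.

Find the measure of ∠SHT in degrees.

∠SHT = 68°

1. ∠DTS = 38°  [same arc SD]
2. ∠DST = 74°  [cyclic HTSD, opposite ∠H+∠S]
3. ∠SDT = 68°  [△TSD]
4. ∠SHT = 68°  [same arc TS]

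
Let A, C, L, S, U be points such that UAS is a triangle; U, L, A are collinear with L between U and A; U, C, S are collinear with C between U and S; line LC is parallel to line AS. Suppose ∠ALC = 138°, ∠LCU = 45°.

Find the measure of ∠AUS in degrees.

∠AUS = 93°

1. ∠CLU = 42°  [linear pair at L on UA]
2. ∠CUL = 93°  [△ULC]
3. ∠AUS = 93°  [L on UA, C on US]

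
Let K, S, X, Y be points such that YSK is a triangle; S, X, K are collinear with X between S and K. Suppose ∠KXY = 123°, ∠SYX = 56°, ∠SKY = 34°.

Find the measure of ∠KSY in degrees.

1. ∠SXY = 57°  [linear pair at X on SK]
2. ∠XSY = 67°  [△YSX]
3. ∠KSY = 67°  [X on ray SK]

∠KSY = 67°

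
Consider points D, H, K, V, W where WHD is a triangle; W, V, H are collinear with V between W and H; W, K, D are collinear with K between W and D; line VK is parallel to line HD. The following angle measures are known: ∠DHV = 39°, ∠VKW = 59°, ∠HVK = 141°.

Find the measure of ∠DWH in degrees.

∠DWH = 82°

1. ∠DHW = 39°  [V on ray HW]
2. ∠HDW = 59°  [VK∥HD, corresponding at K]
3. ∠DWH = 82°  [△WHD]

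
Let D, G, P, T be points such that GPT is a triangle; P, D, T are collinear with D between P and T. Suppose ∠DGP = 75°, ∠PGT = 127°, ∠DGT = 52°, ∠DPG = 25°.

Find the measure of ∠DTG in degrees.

1. ∠GDP = 80°  [△GPD]
2. ∠GDT = 100°  [linear pair at D on PT]
3. ∠DTG = 28°  [△GDT]

∠DTG = 28°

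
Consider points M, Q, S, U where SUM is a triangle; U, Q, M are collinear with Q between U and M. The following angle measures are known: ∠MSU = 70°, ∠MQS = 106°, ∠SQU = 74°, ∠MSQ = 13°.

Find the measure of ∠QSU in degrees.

1. ∠QMS = 61°  [△SQM]
2. ∠SMU = 61°  [Q on ray MU]
3. ∠MUS = 49°  [△SUM]
4. ∠QUS = 49°  [Q on ray UM]
5. ∠QSU = 57°  [△SUQ]

∠QSU = 57°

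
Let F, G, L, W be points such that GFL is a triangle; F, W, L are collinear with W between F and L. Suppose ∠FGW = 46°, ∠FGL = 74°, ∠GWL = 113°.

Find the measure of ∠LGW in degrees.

1. ∠FWG = 67°  [linear pair at W on FL]
2. ∠GFW = 67°  [△GFW]
3. ∠GFL = 67°  [W on ray FL]
4. ∠FLG = 39°  [△GFL]
5. ∠GLW = 39°  [W on ray LF]
6. ∠LGW = 28°  [△GWL]

∠LGW = 28°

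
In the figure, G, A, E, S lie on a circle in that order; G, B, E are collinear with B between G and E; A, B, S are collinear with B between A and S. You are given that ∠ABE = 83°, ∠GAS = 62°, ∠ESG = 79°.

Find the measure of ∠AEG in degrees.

∠AEG = 58°

1. ∠ABG = 97°  [linear pair at B on GE]
2. ∠AGE = 21°  [△GBA]
3. ∠EAG = 101°  [cyclic GAES, opposite ∠A+∠S]
4. ∠AEG = 58°  [△GAE]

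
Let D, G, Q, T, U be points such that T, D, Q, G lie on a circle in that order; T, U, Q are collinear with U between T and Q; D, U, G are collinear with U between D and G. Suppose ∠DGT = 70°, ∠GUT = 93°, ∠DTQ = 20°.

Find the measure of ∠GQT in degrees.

1. ∠GUQ = 87°  [linear pair at U on TQ]
2. ∠DGQ = 20°  [same arc DQ]
3. ∠GQT = 73°  [△QUG]

∠GQT = 73°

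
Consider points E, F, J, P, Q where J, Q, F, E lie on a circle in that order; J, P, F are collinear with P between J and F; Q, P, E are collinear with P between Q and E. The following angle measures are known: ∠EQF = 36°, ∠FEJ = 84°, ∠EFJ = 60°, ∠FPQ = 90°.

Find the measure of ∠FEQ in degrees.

∠FEQ = 30°

1. ∠JFQ = 54°  [△QPF]
2. ∠FQJ = 96°  [cyclic JQFE, opposite ∠Q+∠E]
3. ∠FJQ = 30°  [△JQF]
4. ∠FEQ = 30°  [same arc QF]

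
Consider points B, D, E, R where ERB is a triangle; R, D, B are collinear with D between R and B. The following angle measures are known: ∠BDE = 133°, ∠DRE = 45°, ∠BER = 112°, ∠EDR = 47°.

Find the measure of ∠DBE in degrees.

∠DBE = 23°

1. ∠BRE = 45°  [D on ray RB]
2. ∠EBR = 23°  [△ERB]
3. ∠DBE = 23°  [D on ray BR]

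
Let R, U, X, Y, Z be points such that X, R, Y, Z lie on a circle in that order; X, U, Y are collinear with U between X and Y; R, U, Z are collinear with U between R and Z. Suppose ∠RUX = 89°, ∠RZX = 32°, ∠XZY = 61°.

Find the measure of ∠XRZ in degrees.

1. ∠RYX = 32°  [same arc XR]
2. ∠XRY = 119°  [cyclic XRYZ, opposite ∠R+∠Z]
3. ∠RXY = 29°  [△XRY]
4. ∠XRZ = 62°  [△XUR]

∠XRZ = 62°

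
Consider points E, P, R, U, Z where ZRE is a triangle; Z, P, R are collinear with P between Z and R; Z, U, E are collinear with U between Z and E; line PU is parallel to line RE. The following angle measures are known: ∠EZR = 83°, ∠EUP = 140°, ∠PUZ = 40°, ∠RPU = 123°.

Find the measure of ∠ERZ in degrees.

∠ERZ = 57°

1. ∠PZU = 83°  [P on ZR, U on ZE]
2. ∠UPZ = 57°  [△ZPU]
3. ∠ERZ = 57°  [PU∥RE, corresponding at P]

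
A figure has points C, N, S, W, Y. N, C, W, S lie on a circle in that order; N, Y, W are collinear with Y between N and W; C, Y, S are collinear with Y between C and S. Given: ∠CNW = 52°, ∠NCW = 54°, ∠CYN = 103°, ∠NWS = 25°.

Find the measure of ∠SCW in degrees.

1. ∠CWN = 74°  [△NCW]
2. ∠CYW = 77°  [linear pair at Y on NW]
3. ∠SCW = 29°  [△CYW]

∠SCW = 29°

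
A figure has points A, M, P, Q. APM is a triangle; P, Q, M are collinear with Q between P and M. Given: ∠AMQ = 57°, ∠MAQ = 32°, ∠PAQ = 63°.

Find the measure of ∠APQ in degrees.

1. ∠AQM = 91°  [△AQM]
2. ∠AQP = 89°  [linear pair at Q on PM]
3. ∠APQ = 28°  [△APQ]

∠APQ = 28°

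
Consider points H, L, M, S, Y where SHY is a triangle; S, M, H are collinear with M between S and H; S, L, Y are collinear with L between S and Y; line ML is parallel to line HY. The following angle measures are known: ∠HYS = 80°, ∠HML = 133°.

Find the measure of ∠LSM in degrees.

1. ∠MLS = 80°  [ML∥HY, corresponding at L]
2. ∠LMS = 47°  [linear pair at M on SH]
3. ∠LSM = 53°  [△SML]

∠LSM = 53°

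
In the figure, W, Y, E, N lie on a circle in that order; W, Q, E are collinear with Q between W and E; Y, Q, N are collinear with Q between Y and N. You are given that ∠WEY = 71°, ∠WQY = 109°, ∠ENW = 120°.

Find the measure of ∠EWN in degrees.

1. ∠WNY = 71°  [same arc WY]
2. ∠EQN = 109°  [vertical angles at Q]
3. ∠NQW = 71°  [linear pair at Q on WE]
4. ∠EWN = 38°  [△WQN]

∠EWN = 38°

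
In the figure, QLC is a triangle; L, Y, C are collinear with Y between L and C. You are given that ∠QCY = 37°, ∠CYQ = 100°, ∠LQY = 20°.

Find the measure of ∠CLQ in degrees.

∠CLQ = 80°

1. ∠LYQ = 80°  [linear pair at Y on LC]
2. ∠QLY = 80°  [△QLY]
3. ∠CLQ = 80°  [Y on ray LC]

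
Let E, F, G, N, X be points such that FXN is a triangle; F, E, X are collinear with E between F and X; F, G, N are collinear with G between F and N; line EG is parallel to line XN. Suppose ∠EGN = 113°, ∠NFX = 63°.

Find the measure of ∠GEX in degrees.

1. ∠EGF = 67°  [linear pair at G on FN]
2. ∠EFG = 63°  [E on FX, G on FN]
3. ∠FEG = 50°  [△FEG]
4. ∠GEX = 130°  [linear pair at E on FX]

∠GEX = 130°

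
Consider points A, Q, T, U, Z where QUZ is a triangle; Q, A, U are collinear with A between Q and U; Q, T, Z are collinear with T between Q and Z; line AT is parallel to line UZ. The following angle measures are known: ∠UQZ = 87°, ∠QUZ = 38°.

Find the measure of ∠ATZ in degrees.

1. ∠QZU = 55°  [△QUZ]
2. ∠ATQ = 55°  [AT∥UZ, corresponding at T]
3. ∠ATZ = 125°  [linear pair at T on QZ]

∠ATZ = 125°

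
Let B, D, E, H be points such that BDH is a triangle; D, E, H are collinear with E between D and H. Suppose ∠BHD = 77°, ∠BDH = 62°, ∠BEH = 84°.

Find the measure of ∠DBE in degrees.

1. ∠BDE = 62°  [E on ray DH]
2. ∠BED = 96°  [linear pair at E on DH]
3. ∠DBE = 22°  [△BDE]

∠DBE = 22°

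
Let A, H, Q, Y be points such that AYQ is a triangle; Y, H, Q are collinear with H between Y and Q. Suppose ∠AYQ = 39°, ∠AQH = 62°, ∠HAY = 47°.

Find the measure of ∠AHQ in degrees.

∠AHQ = 86°

1. ∠AYH = 39°  [H on ray YQ]
2. ∠AHY = 94°  [△AYH]
3. ∠AHQ = 86°  [linear pair at H on YQ]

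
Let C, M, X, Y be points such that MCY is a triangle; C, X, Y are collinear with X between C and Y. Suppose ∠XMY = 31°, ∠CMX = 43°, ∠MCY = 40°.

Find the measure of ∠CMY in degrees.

∠CMY = 74°

1. ∠MCX = 40°  [X on ray CY]
2. ∠CXM = 97°  [△MCX]
3. ∠MXY = 83°  [linear pair at X on CY]
4. ∠MYX = 66°  [△MXY]
5. ∠CYM = 66°  [X on ray YC]
6. ∠CMY = 74°  [△MCY]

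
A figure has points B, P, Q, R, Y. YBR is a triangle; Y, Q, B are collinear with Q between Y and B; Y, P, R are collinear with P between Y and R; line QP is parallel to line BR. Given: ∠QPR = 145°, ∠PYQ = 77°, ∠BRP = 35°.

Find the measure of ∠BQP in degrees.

∠BQP = 112°

1. ∠QPY = 35°  [linear pair at P on YR]
2. ∠PQY = 68°  [△YQP]
3. ∠BQP = 112°  [linear pair at Q on YB]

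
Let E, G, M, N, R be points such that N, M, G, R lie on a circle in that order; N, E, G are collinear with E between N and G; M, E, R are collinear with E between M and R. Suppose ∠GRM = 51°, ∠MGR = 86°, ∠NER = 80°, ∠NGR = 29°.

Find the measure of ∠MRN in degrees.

1. ∠MNR = 94°  [cyclic NMGR, opposite ∠N+∠G]
2. ∠NMR = 29°  [same arc NR]
3. ∠MRN = 57°  [△NMR]

∠MRN = 57°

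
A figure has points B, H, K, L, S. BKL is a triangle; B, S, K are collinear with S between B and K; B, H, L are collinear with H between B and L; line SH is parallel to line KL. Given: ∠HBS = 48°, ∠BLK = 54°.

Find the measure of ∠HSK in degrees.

∠HSK = 102°

1. ∠KBL = 48°  [S on BK, H on BL]
2. ∠BKL = 78°  [△BKL]
3. ∠BSH = 78°  [SH∥KL, corresponding at S]
4. ∠HSK = 102°  [linear pair at S on BK]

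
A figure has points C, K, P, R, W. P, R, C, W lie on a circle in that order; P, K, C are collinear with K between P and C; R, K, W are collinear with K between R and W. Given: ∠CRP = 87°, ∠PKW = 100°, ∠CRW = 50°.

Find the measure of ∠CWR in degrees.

∠CWR = 63°

1. ∠CWP = 93°  [cyclic PRCW, opposite ∠R+∠W]
2. ∠CKW = 80°  [linear pair at K on PC]
3. ∠CPW = 50°  [same arc CW]
4. ∠PCW = 37°  [△PCW]
5. ∠CWR = 63°  [△CKW]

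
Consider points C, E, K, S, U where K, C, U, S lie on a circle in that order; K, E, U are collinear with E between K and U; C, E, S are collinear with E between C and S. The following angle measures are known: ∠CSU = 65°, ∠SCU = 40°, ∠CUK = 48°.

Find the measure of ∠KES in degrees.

1. ∠SKU = 40°  [same arc US]
2. ∠CSK = 48°  [same arc KC]
3. ∠KES = 92°  [△KES]

∠KES = 92°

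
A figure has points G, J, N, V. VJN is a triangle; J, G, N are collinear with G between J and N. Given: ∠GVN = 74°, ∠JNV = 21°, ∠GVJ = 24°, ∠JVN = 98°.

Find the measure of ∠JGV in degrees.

∠JGV = 95°

1. ∠NJV = 61°  [△VJN]
2. ∠GJV = 61°  [G on ray JN]
3. ∠JGV = 95°  [△VJG]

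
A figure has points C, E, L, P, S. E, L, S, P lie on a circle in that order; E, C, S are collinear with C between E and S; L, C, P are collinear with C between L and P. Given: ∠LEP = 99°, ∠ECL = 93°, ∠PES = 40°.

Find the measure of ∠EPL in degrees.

∠EPL = 53°

1. ∠PCS = 93°  [vertical angles at C]
2. ∠ECP = 87°  [linear pair at C on ES]
3. ∠EPL = 53°  [△ECP]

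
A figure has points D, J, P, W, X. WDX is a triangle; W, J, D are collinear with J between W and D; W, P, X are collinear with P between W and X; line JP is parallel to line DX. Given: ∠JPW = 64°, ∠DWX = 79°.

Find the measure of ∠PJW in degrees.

∠PJW = 37°

1. ∠DXW = 64°  [JP∥DX, corresponding at P]
2. ∠WDX = 37°  [△WDX]
3. ∠PJW = 37°  [JP∥DX, corresponding at J]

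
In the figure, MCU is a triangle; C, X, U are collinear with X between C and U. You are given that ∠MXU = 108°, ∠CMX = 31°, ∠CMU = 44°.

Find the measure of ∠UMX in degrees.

∠UMX = 13°

1. ∠CXM = 72°  [linear pair at X on CU]
2. ∠MCX = 77°  [△MCX]
3. ∠MCU = 77°  [X on ray CU]
4. ∠CUM = 59°  [△MCU]
5. ∠MUX = 59°  [X on ray UC]
6. ∠UMX = 13°  [△MXU]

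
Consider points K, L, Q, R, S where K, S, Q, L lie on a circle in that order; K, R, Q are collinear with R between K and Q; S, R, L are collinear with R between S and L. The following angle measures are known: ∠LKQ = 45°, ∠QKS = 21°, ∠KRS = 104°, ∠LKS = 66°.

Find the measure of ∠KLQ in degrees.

∠KLQ = 80°

1. ∠QLS = 21°  [same arc SQ]
2. ∠LRQ = 104°  [vertical angles at R]
3. ∠KQL = 55°  [△QRL]
4. ∠KLQ = 80°  [△KQL]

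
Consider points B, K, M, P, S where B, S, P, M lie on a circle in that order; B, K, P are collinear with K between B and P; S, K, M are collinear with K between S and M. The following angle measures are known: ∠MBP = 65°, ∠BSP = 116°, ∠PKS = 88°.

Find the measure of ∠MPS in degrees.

∠MPS = 78°

1. ∠MSP = 65°  [same arc PM]
2. ∠BMP = 64°  [cyclic BSPM, opposite ∠S+∠M]
3. ∠BKM = 88°  [vertical angles at K]
4. ∠BPM = 51°  [△BPM]
5. ∠MKP = 92°  [linear pair at K on BP]
6. ∠PMS = 37°  [△PKM]
7. ∠MPS = 78°  [△SPM]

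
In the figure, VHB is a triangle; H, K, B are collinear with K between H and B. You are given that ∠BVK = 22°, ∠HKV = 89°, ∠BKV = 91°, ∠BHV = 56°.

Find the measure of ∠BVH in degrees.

1. ∠KBV = 67°  [△VKB]
2. ∠HBV = 67°  [K on ray BH]
3. ∠BVH = 57°  [△VHB]

∠BVH = 57°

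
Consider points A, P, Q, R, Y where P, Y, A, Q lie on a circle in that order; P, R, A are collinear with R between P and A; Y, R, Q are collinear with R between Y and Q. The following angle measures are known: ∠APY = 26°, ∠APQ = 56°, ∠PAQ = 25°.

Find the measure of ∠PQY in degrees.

1. ∠AQY = 26°  [same arc YA]
2. ∠ARQ = 129°  [△ARQ]
3. ∠PRQ = 51°  [linear pair at R on PA]
4. ∠PQY = 73°  [△PRQ]

∠PQY = 73°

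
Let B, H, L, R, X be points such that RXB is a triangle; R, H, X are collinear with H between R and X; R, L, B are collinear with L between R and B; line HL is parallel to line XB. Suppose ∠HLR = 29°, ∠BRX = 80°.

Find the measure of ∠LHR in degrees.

1. ∠RBX = 29°  [HL∥XB, corresponding at L]
2. ∠BXR = 71°  [△RXB]
3. ∠LHR = 71°  [HL∥XB, corresponding at H]

∠LHR = 71°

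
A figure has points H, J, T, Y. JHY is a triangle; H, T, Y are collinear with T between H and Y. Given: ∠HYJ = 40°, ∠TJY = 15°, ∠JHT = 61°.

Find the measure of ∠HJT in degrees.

1. ∠JYT = 40°  [T on ray YH]
2. ∠JTY = 125°  [△JTY]
3. ∠HTJ = 55°  [linear pair at T on HY]
4. ∠HJT = 64°  [△JHT]

∠HJT = 64°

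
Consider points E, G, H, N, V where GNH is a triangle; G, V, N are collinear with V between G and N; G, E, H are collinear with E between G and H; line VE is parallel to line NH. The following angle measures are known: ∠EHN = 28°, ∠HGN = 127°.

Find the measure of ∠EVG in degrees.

1. ∠GHN = 28°  [E on ray HG]
2. ∠GNH = 25°  [△GNH]
3. ∠EVG = 25°  [VE∥NH, corresponding at V]

∠EVG = 25°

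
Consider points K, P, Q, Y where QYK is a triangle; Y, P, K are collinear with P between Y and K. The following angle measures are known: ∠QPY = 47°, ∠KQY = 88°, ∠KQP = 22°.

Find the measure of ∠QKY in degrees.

1. ∠KPQ = 133°  [linear pair at P on YK]
2. ∠PKQ = 25°  [△QPK]
3. ∠QKY = 25°  [P on ray KY]

∠QKY = 25°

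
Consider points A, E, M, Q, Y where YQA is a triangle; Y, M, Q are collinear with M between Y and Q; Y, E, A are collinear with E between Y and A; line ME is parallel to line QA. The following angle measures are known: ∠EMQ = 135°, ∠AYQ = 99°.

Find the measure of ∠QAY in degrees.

1. ∠EMY = 45°  [linear pair at M on YQ]
2. ∠EYM = 99°  [M on YQ, E on YA]
3. ∠MEY = 36°  [△YME]
4. ∠QAY = 36°  [ME∥QA, corresponding at E]

∠QAY = 36°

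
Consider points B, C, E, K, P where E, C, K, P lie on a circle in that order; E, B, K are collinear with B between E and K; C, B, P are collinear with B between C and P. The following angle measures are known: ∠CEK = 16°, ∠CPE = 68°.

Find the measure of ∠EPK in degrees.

1. ∠CKE = 68°  [same arc EC]
2. ∠ECK = 96°  [△ECK]
3. ∠EPK = 84°  [cyclic ECKP, opposite ∠C+∠P]

∠EPK = 84°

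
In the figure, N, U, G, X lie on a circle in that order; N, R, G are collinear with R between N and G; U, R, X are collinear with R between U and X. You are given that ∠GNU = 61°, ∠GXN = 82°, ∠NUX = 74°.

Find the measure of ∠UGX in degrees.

1. ∠GXU = 61°  [same arc UG]
2. ∠NRU = 45°  [△NRU]
3. ∠GUN = 98°  [cyclic NUGX, opposite ∠U+∠X]
4. ∠GRU = 135°  [linear pair at R on NG]
5. ∠NGU = 21°  [△NUG]
6. ∠GUX = 24°  [△URG]
7. ∠UGX = 95°  [△UGX]

∠UGX = 95°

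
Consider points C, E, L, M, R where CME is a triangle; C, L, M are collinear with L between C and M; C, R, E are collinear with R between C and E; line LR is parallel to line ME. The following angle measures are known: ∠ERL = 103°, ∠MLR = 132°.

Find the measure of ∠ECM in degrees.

∠ECM = 55°

1. ∠CRL = 77°  [linear pair at R on CE]
2. ∠CLR = 48°  [linear pair at L on CM]
3. ∠LCR = 55°  [△CLR]
4. ∠ECM = 55°  [L on CM, R on CE]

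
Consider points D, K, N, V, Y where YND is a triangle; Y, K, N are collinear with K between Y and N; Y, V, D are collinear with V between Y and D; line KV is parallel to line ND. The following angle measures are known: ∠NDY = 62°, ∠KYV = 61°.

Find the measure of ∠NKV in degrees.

∠NKV = 123°

1. ∠KVY = 62°  [KV∥ND, corresponding at V]
2. ∠VKY = 57°  [△YKV]
3. ∠NKV = 123°  [linear pair at K on YN]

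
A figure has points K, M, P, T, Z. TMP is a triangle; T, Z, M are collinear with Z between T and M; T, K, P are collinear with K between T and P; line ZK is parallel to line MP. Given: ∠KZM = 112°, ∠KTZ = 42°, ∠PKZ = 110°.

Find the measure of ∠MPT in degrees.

1. ∠KZT = 68°  [linear pair at Z on TM]
2. ∠TKZ = 70°  [△TZK]
3. ∠MPT = 70°  [ZK∥MP, corresponding at K]

∠MPT = 70°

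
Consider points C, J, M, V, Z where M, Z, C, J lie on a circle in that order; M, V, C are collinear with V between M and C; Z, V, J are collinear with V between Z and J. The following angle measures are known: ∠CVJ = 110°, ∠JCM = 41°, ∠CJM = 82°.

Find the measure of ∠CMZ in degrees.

∠CMZ = 29°

1. ∠MVZ = 110°  [vertical angles at V]
2. ∠JZM = 41°  [same arc MJ]
3. ∠CMZ = 29°  [△MVZ]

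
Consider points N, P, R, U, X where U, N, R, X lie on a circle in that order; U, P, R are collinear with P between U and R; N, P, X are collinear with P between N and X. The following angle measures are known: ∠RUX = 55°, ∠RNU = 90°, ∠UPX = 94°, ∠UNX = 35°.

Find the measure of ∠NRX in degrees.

1. ∠NXU = 31°  [△UPX]
2. ∠NUX = 114°  [△UNX]
3. ∠NRX = 66°  [cyclic UNRX, opposite ∠U+∠R]

∠NRX = 66°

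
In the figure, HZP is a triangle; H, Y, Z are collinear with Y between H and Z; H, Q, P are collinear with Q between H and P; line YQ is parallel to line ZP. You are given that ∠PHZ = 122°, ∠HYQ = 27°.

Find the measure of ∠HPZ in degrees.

∠HPZ = 31°

1. ∠QHY = 122°  [Y on HZ, Q on HP]
2. ∠HQY = 31°  [△HYQ]
3. ∠HPZ = 31°  [YQ∥ZP, corresponding at Q]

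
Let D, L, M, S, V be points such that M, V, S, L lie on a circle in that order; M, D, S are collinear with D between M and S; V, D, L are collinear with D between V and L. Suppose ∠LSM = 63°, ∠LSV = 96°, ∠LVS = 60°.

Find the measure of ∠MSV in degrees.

1. ∠LVM = 63°  [same arc ML]
2. ∠LMV = 84°  [cyclic MVSL, opposite ∠M+∠S]
3. ∠MLV = 33°  [△MVL]
4. ∠MSV = 33°  [same arc MV]

∠MSV = 33°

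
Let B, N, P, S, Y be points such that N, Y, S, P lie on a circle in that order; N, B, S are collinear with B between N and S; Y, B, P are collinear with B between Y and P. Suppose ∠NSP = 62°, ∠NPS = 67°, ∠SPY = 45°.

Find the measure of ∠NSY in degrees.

∠NSY = 22°

1. ∠NYS = 113°  [cyclic NYSP, opposite ∠Y+∠P]
2. ∠SNY = 45°  [same arc YS]
3. ∠NSY = 22°  [△NYS]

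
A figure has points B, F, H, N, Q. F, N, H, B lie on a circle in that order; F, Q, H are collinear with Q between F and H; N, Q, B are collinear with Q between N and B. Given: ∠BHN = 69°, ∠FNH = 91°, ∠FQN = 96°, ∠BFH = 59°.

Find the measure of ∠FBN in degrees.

∠FBN = 37°

1. ∠BQH = 96°  [vertical angles at Q]
2. ∠BQF = 84°  [linear pair at Q on FH]
3. ∠FBN = 37°  [△FQB]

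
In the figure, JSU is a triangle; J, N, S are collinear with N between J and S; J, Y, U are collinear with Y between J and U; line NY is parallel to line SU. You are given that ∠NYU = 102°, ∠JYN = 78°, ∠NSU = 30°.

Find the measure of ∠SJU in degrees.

∠SJU = 72°

1. ∠JUS = 78°  [NY∥SU, corresponding at Y]
2. ∠JSU = 30°  [N on ray SJ]
3. ∠SJU = 72°  [△JSU]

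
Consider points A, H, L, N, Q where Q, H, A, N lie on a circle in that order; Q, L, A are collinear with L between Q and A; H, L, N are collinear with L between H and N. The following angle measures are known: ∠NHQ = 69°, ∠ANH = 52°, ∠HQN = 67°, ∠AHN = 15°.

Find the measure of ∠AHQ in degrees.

∠AHQ = 84°

1. ∠HNQ = 44°  [△QHN]
2. ∠AQH = 52°  [same arc HA]
3. ∠HAQ = 44°  [same arc QH]
4. ∠AHQ = 84°  [△QHA]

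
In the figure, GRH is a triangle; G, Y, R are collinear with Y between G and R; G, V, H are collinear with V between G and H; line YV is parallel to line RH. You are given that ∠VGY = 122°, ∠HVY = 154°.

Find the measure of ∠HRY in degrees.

1. ∠GVY = 26°  [linear pair at V on GH]
2. ∠GYV = 32°  [△GYV]
3. ∠RYV = 148°  [linear pair at Y on GR]
4. ∠HRY = 32°  [YV∥RH, co-interior at R–Y]

∠HRY = 32°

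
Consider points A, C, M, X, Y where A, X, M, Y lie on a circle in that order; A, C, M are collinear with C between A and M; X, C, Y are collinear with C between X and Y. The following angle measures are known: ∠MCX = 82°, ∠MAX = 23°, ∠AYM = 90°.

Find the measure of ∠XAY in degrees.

1. ∠ACX = 98°  [linear pair at C on AM]
2. ∠AXY = 59°  [△ACX]
3. ∠AXM = 90°  [cyclic AXMY, opposite ∠X+∠Y]
4. ∠AMX = 67°  [△AXM]
5. ∠AYX = 67°  [same arc AX]
6. ∠XAY = 54°  [△AXY]

∠XAY = 54°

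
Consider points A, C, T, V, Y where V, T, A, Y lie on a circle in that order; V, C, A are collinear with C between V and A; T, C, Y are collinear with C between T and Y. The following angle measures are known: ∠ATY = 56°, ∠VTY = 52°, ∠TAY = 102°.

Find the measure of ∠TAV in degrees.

∠TAV = 50°

1. ∠AVY = 56°  [same arc AY]
2. ∠AYT = 22°  [△TAY]
3. ∠VAY = 52°  [same arc VY]
4. ∠AYV = 72°  [△VAY]
5. ∠AVT = 22°  [same arc TA]
6. ∠ATV = 108°  [cyclic VTAY, opposite ∠T+∠Y]
7. ∠TAV = 50°  [△VTA]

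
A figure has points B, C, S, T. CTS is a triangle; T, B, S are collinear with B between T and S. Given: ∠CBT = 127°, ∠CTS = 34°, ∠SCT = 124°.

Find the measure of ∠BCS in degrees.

1. ∠CBS = 53°  [linear pair at B on TS]
2. ∠CST = 22°  [△CTS]
3. ∠BSC = 22°  [B on ray ST]
4. ∠BCS = 105°  [△CBS]

∠BCS = 105°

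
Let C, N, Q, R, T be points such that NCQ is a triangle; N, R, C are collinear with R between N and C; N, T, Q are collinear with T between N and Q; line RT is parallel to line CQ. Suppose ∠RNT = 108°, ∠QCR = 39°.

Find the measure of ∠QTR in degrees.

∠QTR = 147°

1. ∠CNQ = 108°  [R on NC, T on NQ]
2. ∠NCQ = 39°  [R on ray CN]
3. ∠CQN = 33°  [△NCQ]
4. ∠NTR = 33°  [RT∥CQ, corresponding at T]
5. ∠QTR = 147°  [linear pair at T on NQ]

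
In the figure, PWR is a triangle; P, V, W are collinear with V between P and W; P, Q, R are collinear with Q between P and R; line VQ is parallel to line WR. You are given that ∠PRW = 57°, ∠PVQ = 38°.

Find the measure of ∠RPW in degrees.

1. ∠PQV = 57°  [VQ∥WR, corresponding at Q]
2. ∠QPV = 85°  [△PVQ]
3. ∠RPW = 85°  [V on PW, Q on PR]

∠RPW = 85°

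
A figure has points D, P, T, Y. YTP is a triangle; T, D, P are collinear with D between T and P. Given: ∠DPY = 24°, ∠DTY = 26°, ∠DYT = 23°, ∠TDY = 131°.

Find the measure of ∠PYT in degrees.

∠PYT = 130°

1. ∠TPY = 24°  [D on ray PT]
2. ∠PTY = 26°  [D on ray TP]
3. ∠PYT = 130°  [△YTP]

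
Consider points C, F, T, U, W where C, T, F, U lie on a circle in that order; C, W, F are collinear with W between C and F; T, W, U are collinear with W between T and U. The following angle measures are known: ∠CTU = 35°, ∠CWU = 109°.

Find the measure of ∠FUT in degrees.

1. ∠CFU = 35°  [same arc CU]
2. ∠FWU = 71°  [linear pair at W on CF]
3. ∠FUT = 74°  [△FWU]

∠FUT = 74°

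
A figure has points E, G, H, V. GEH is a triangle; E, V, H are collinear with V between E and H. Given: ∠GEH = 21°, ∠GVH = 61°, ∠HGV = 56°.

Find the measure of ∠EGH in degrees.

1. ∠GHV = 63°  [△GVH]
2. ∠EHG = 63°  [V on ray HE]
3. ∠EGH = 96°  [△GEH]

∠EGH = 96°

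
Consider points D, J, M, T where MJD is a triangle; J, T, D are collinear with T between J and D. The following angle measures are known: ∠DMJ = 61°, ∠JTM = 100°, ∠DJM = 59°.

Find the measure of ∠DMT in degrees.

1. ∠JDM = 60°  [△MJD]
2. ∠DTM = 80°  [linear pair at T on JD]
3. ∠MDT = 60°  [T on ray DJ]
4. ∠DMT = 40°  [△MTD]

∠DMT = 40°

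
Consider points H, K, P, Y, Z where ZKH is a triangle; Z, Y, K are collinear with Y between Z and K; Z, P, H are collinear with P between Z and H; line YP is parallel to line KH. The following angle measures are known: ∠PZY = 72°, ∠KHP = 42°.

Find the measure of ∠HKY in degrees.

1. ∠HZK = 72°  [Y on ZK, P on ZH]
2. ∠KHZ = 42°  [P on ray HZ]
3. ∠HKZ = 66°  [△ZKH]
4. ∠HKY = 66°  [Y on ray KZ]

∠HKY = 66°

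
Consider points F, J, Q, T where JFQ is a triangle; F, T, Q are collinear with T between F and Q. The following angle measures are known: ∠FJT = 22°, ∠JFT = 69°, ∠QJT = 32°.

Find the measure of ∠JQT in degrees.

∠JQT = 57°

1. ∠FTJ = 89°  [△JFT]
2. ∠JTQ = 91°  [linear pair at T on FQ]
3. ∠JQT = 57°  [△JTQ]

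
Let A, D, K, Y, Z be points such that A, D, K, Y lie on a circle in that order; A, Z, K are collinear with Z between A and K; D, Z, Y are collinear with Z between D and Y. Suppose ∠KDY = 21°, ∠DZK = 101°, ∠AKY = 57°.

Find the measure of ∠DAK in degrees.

∠DAK = 44°

1. ∠AZD = 79°  [linear pair at Z on AK]
2. ∠ADY = 57°  [same arc AY]
3. ∠DAK = 44°  [△AZD]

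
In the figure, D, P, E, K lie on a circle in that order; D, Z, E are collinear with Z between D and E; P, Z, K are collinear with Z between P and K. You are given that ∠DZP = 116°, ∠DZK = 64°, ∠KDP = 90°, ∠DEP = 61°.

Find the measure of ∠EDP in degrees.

∠EDP = 35°

1. ∠EZP = 64°  [linear pair at Z on DE]
2. ∠KEP = 90°  [cyclic DPEK, opposite ∠D+∠E]
3. ∠EPK = 55°  [△PZE]
4. ∠EKP = 35°  [△PEK]
5. ∠EDP = 35°  [same arc PE]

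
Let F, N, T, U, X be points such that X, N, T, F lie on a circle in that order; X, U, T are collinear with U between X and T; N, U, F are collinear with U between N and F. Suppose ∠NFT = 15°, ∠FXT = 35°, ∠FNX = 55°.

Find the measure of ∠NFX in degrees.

1. ∠FNT = 35°  [same arc TF]
2. ∠FTN = 130°  [△NTF]
3. ∠FXN = 50°  [cyclic XNTF, opposite ∠X+∠T]
4. ∠NFX = 75°  [△XNF]

∠NFX = 75°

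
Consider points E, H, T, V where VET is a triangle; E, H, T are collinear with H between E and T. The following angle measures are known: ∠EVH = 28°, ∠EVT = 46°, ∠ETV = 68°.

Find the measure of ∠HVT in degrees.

1. ∠TEV = 66°  [△VET]
2. ∠HTV = 68°  [H on ray TE]
3. ∠HEV = 66°  [H on ray ET]
4. ∠EHV = 86°  [△VEH]
5. ∠THV = 94°  [linear pair at H on ET]
6. ∠HVT = 18°  [△VHT]

∠HVT = 18°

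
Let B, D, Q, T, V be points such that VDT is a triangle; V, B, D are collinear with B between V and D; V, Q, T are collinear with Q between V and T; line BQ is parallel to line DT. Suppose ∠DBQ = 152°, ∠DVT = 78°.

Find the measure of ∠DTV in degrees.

1. ∠QBV = 28°  [linear pair at B on VD]
2. ∠BVQ = 78°  [B on VD, Q on VT]
3. ∠BQV = 74°  [△VBQ]
4. ∠DTV = 74°  [BQ∥DT, corresponding at Q]

∠DTV = 74°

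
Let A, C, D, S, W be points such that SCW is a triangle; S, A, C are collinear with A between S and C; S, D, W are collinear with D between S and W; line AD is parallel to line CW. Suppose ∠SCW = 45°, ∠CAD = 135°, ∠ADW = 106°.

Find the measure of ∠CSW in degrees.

∠CSW = 61°

1. ∠DAS = 45°  [AD∥CW, corresponding at A]
2. ∠ADS = 74°  [linear pair at D on SW]
3. ∠ASD = 61°  [△SAD]
4. ∠CSW = 61°  [A on SC, D on SW]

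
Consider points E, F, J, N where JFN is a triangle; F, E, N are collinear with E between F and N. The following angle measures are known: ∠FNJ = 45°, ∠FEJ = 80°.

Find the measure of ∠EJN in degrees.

1. ∠ENJ = 45°  [E on ray NF]
2. ∠JEN = 100°  [linear pair at E on FN]
3. ∠EJN = 35°  [△JEN]

∠EJN = 35°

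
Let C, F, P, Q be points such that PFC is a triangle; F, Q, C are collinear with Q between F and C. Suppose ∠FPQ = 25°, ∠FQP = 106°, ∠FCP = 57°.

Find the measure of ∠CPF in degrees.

1. ∠PFQ = 49°  [△PFQ]
2. ∠CFP = 49°  [Q on ray FC]
3. ∠CPF = 74°  [△PFC]

∠CPF = 74°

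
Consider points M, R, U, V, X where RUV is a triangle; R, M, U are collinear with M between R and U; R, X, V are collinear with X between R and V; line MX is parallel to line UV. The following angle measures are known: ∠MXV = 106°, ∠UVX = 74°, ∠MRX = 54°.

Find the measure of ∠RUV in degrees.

∠RUV = 52°

1. ∠RVU = 74°  [X on ray VR]
2. ∠URV = 54°  [M on RU, X on RV]
3. ∠RUV = 52°  [△RUV]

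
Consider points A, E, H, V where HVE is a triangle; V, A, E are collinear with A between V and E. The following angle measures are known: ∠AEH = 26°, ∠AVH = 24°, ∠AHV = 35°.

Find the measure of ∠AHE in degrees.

1. ∠HAV = 121°  [△HVA]
2. ∠EAH = 59°  [linear pair at A on VE]
3. ∠AHE = 95°  [△HAE]

∠AHE = 95°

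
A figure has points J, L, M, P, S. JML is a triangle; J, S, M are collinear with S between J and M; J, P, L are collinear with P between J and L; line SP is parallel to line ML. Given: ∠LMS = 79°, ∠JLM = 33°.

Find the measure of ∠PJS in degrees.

1. ∠JML = 79°  [S on ray MJ]
2. ∠LJM = 68°  [△JML]
3. ∠PJS = 68°  [S on JM, P on JL]

∠PJS = 68°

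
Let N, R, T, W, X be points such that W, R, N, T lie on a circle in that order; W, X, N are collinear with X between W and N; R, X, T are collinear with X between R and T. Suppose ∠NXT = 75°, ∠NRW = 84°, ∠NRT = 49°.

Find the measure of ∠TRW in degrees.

∠TRW = 35°

1. ∠NTW = 96°  [cyclic WRNT, opposite ∠R+∠T]
2. ∠NWT = 49°  [same arc NT]
3. ∠TNW = 35°  [△WNT]
4. ∠TRW = 35°  [same arc WT]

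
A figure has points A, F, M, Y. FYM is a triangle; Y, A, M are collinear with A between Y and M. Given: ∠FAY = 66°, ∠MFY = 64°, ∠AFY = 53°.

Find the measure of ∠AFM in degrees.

1. ∠AYF = 61°  [△FYA]
2. ∠FAM = 114°  [linear pair at A on YM]
3. ∠FYM = 61°  [A on ray YM]
4. ∠FMY = 55°  [△FYM]
5. ∠AMF = 55°  [A on ray MY]
6. ∠AFM = 11°  [△FAM]

∠AFM = 11°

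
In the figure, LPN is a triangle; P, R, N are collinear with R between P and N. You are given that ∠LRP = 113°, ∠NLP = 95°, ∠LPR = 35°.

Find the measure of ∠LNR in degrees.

∠LNR = 50°

1. ∠LPN = 35°  [R on ray PN]
2. ∠LNP = 50°  [△LPN]
3. ∠LNR = 50°  [R on ray NP]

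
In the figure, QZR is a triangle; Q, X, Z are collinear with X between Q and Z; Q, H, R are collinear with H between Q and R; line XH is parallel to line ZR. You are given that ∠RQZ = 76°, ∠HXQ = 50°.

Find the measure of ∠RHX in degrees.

∠RHX = 126°

1. ∠HQX = 76°  [X on QZ, H on QR]
2. ∠QHX = 54°  [△QXH]
3. ∠RHX = 126°  [linear pair at H on QR]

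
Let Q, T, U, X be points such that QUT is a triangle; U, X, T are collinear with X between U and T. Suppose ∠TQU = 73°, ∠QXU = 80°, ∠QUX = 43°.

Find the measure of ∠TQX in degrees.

∠TQX = 16°

1. ∠QXT = 100°  [linear pair at X on UT]
2. ∠QUT = 43°  [X on ray UT]
3. ∠QTU = 64°  [△QUT]
4. ∠QTX = 64°  [X on ray TU]
5. ∠TQX = 16°  [△QXT]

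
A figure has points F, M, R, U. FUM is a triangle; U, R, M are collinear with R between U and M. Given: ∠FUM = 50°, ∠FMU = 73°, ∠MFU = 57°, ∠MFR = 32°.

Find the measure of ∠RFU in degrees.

∠RFU = 25°

1. ∠FUR = 50°  [R on ray UM]
2. ∠FMR = 73°  [R on ray MU]
3. ∠FRM = 75°  [△FRM]
4. ∠FRU = 105°  [linear pair at R on UM]
5. ∠RFU = 25°  [△FUR]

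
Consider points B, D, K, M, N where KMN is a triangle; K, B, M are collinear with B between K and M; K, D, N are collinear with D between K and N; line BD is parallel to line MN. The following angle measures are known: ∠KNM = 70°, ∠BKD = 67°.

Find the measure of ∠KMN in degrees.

∠KMN = 43°

1. ∠BDK = 70°  [BD∥MN, corresponding at D]
2. ∠DBK = 43°  [△KBD]
3. ∠KMN = 43°  [BD∥MN, corresponding at B]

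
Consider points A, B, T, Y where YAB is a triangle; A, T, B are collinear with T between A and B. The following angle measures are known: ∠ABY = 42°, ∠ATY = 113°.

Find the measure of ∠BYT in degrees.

∠BYT = 71°

1. ∠TBY = 42°  [T on ray BA]
2. ∠BTY = 67°  [linear pair at T on AB]
3. ∠BYT = 71°  [△YTB]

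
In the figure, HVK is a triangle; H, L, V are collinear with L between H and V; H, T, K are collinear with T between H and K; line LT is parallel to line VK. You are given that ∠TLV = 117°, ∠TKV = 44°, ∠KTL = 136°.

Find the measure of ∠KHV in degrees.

∠KHV = 73°

1. ∠HLT = 63°  [linear pair at L on HV]
2. ∠HKV = 44°  [T on ray KH]
3. ∠HVK = 63°  [LT∥VK, corresponding at L]
4. ∠KHV = 73°  [△HVK]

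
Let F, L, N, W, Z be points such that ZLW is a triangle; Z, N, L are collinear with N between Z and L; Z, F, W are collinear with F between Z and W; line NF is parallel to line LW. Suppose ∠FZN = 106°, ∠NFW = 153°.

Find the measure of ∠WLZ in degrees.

∠WLZ = 47°

1. ∠NFZ = 27°  [linear pair at F on ZW]
2. ∠FNZ = 47°  [△ZNF]
3. ∠WLZ = 47°  [NF∥LW, corresponding at N]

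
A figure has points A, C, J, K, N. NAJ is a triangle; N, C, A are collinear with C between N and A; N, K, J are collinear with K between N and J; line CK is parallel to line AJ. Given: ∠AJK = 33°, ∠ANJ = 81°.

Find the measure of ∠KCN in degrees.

∠KCN = 66°

1. ∠AJN = 33°  [K on ray JN]
2. ∠JAN = 66°  [△NAJ]
3. ∠KCN = 66°  [CK∥AJ, corresponding at C]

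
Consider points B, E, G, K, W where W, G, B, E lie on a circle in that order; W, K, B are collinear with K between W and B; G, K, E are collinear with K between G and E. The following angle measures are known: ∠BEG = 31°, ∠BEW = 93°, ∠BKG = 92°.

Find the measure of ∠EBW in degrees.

1. ∠BWG = 31°  [same arc GB]
2. ∠GKW = 88°  [linear pair at K on WB]
3. ∠EGW = 61°  [△WKG]
4. ∠EBW = 61°  [same arc WE]

∠EBW = 61°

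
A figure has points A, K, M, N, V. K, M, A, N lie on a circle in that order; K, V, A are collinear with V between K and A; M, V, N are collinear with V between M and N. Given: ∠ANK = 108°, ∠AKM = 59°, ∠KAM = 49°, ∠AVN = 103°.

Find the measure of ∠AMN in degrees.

1. ∠KNM = 49°  [same arc KM]
2. ∠KVN = 77°  [linear pair at V on KA]
3. ∠AKN = 54°  [△KVN]
4. ∠AMN = 54°  [same arc AN]

∠AMN = 54°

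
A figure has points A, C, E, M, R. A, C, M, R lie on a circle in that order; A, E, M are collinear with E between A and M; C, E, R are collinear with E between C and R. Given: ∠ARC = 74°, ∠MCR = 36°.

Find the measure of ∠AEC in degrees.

1. ∠AMC = 74°  [same arc AC]
2. ∠CEM = 70°  [△CEM]
3. ∠AEC = 110°  [linear pair at E on AM]

∠AEC = 110°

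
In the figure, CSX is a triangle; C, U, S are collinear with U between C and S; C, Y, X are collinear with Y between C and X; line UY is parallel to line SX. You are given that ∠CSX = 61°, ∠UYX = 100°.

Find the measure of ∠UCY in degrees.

1. ∠CUY = 61°  [UY∥SX, corresponding at U]
2. ∠CYU = 80°  [linear pair at Y on CX]
3. ∠UCY = 39°  [△CUY]

∠UCY = 39°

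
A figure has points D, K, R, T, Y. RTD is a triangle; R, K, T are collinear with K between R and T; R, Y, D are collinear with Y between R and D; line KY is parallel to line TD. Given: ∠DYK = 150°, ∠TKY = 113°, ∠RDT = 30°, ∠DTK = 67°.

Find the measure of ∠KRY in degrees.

1. ∠KYR = 30°  [linear pair at Y on RD]
2. ∠RKY = 67°  [linear pair at K on RT]
3. ∠KRY = 83°  [△RKY]

∠KRY = 83°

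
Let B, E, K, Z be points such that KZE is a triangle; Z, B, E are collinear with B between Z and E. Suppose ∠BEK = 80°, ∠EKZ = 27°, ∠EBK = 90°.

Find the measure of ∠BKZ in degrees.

1. ∠KEZ = 80°  [B on ray EZ]
2. ∠EZK = 73°  [△KZE]
3. ∠KBZ = 90°  [linear pair at B on ZE]
4. ∠BZK = 73°  [B on ray ZE]
5. ∠BKZ = 17°  [△KZB]

∠BKZ = 17°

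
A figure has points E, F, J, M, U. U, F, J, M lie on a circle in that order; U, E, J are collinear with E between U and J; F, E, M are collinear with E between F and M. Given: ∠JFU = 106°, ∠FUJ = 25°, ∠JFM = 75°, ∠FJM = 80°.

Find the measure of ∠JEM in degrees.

1. ∠JMU = 74°  [cyclic UFJM, opposite ∠F+∠M]
2. ∠FMJ = 25°  [same arc FJ]
3. ∠JUM = 75°  [same arc JM]
4. ∠MJU = 31°  [△UJM]
5. ∠JEM = 124°  [△JEM]

∠JEM = 124°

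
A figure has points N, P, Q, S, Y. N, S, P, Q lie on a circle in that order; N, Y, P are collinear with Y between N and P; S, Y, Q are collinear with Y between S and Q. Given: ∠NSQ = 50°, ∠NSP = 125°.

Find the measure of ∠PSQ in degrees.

1. ∠NPQ = 50°  [same arc NQ]
2. ∠NQP = 55°  [cyclic NSPQ, opposite ∠S+∠Q]
3. ∠PNQ = 75°  [△NPQ]
4. ∠PSQ = 75°  [same arc PQ]

∠PSQ = 75°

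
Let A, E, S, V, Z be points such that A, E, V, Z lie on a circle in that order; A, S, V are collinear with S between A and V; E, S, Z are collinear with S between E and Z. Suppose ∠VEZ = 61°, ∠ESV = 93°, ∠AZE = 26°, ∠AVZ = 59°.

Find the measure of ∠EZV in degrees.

∠EZV = 34°

1. ∠ASZ = 93°  [vertical angles at S]
2. ∠VSZ = 87°  [linear pair at S on AV]
3. ∠EZV = 34°  [△VSZ]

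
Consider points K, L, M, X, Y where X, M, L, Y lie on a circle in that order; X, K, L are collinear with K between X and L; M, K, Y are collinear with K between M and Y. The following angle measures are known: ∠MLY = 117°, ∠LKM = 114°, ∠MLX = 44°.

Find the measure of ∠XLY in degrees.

1. ∠MXY = 63°  [cyclic XMLY, opposite ∠X+∠L]
2. ∠MYX = 44°  [same arc XM]
3. ∠XMY = 73°  [△XMY]
4. ∠XLY = 73°  [same arc XY]

∠XLY = 73°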